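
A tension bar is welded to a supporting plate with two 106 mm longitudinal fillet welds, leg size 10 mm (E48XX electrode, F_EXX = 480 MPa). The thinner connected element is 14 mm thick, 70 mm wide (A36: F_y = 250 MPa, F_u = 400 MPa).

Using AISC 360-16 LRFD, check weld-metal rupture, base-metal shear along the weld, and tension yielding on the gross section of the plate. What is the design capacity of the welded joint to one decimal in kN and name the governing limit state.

220.5 kN (gross-section yield governs)

Weld metal: throat = 0.707×10 = 7.07 mm, L = 2×106 = 212 mm. φR_n = 0.75 × 0.6 × 480 × 7.07 × 212 = 323.7 kN.
Base metal shear (14 mm plate): yield φR_n = 1.0×0.6×250×14×212 = 445.2 kN; rupture φR_n = 0.75×0.6×400×14×212 = 534.2 kN; take 445.2 kN (yield).
Tension yield (gross): A_g = 70×14 = 980 mm². φR_n = 0.90 × 250 × 980 = 220.5 kN.
Governing: min(323.7, 445.2, 220.5) = 220.5 kN → gross-section yield.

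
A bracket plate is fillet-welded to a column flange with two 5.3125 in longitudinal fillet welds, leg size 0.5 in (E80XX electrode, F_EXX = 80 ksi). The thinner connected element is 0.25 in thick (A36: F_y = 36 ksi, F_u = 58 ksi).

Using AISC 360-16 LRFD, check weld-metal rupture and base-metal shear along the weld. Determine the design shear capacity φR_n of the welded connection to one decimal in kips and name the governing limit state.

Weld metal: throat = 0.707×0.5 = 0.3535 in, L = 2×5.3125 = 10.625 in. φR_n = 0.75 × 0.6 × 80 × 0.3535 × 10.625 = 135.2 kips.
Base metal shear (0.25 in plate): yield φR_n = 1.0×0.6×36×0.25×10.625 = 57.4 kips; rupture φR_n = 0.75×0.6×58×0.25×10.625 = 69.3 kips; take 57.4 kips (yield).
Governing: min(135.2, 57.4) = 57.4 kips → base-metal shear.

57.4 kips (base-metal shear governs)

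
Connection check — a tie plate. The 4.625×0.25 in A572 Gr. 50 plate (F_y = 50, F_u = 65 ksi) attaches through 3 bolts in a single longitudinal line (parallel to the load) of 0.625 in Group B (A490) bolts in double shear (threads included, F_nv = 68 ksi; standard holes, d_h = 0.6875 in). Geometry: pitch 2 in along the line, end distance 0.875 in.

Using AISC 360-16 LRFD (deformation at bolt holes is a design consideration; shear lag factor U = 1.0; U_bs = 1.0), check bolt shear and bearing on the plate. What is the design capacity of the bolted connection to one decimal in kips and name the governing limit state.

Bolt shear: A_b = π(0.625)²/4 = 0.3068 in². φR_n = 0.75 × 68 × 0.3068 × 3 × 2 = 93.9 kips.
Bearing (0.25 in plate, F_u = 65 ksi): end bolts L_c = 0.875 − 0.6875/2 = 0.53125, R_n = min(1.2×0.53125×0.25×65, 2.4×0.625×0.25×65) = 10.359 kips/bolt; interior L_c = 2 − 0.6875 = 1.3125, R_n = 24.375 kips/bolt. φR_n = 0.75 × (1×10.359 + 2×24.375) = 44.3 kips.
Governing: min(93.9, 44.3) = 44.3 kips → bearing.

44.3 kips (bearing governs)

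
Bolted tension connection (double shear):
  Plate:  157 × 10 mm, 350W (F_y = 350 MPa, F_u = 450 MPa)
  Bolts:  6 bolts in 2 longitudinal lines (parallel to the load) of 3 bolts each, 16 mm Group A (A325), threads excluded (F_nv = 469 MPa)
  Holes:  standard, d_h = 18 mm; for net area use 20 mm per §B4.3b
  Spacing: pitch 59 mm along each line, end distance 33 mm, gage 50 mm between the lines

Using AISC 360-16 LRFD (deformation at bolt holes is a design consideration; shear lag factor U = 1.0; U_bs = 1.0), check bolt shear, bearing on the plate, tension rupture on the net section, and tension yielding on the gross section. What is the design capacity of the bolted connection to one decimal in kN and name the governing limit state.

394.9 kN (net-section rupture governs)

Bolt shear: A_b = π(16)²/4 = 201.06 mm². φR_n = 0.75 × 469 × 201.06 × 6 × 2 = 848.7 kN.
Bearing (10 mm plate, F_u = 450 MPa): end bolts L_c = 33 − 18/2 = 24, R_n = min(1.2×24×10×450, 2.4×16×10×450) = 129.6 kN/bolt; interior L_c = 59 − 18 = 41, R_n = 172.8 kN/bolt. φR_n = 0.75 × (2×129.6 + 4×172.8) = 712.8 kN.
Tension rupture (net): A_n = (157 − 2×20)×10 = 1170 mm² (U = 1.0, A_e = A_n). φR_n = 0.75 × 450 × 1170 = 394.9 kN.
Tension yield (gross): A_g = 157×10 = 1570 mm². φR_n = 0.90 × 350 × 1570 = 494.6 kN.
Governing: min(848.7, 712.8, 394.9, 494.6) = 394.9 kN → net-section rupture.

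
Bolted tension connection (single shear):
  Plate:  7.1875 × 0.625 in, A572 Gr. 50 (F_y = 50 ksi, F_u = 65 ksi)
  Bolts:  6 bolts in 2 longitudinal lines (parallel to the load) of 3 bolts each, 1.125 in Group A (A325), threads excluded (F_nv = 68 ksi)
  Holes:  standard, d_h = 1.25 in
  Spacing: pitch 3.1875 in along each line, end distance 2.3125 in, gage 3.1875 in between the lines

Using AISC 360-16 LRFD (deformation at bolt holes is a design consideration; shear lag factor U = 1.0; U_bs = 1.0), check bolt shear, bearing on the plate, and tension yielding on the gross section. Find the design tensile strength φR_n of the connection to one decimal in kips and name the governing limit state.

Bolt shear: A_b = π(1.125)²/4 = 0.99402 in². φR_n = 0.75 × 68 × 0.99402 × 6 × 1 = 304.2 kips.
Bearing (0.625 in plate, F_u = 65 ksi): end bolts L_c = 2.3125 − 1.25/2 = 1.6875, R_n = min(1.2×1.6875×0.625×65, 2.4×1.125×0.625×65) = 82.266 kips/bolt; interior L_c = 3.1875 − 1.25 = 1.9375, R_n = 94.453 kips/bolt. φR_n = 0.75 × (2×82.266 + 4×94.453) = 406.8 kips.
Tension yield (gross): A_g = 7.1875×0.625 = 4.4922 in². φR_n = 0.90 × 50 × 4.4922 = 202.1 kips.
Governing: min(304.2, 406.8, 202.1) = 202.1 kips → gross-section yield.

202.1 kips (gross-section yield governs)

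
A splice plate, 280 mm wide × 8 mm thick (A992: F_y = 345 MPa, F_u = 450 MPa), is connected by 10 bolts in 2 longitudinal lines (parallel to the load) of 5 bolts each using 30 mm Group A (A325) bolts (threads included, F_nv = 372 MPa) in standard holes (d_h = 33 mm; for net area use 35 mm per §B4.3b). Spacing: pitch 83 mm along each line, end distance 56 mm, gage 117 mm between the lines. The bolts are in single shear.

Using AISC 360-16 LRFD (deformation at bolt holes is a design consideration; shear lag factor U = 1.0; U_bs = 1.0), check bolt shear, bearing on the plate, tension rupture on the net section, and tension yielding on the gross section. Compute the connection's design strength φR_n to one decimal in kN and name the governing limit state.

Bolt shear: A_b = π(30)²/4 = 706.86 mm². φR_n = 0.75 × 372 × 706.86 × 10 × 1 = 1972.1 kN.
Bearing (8 mm plate, F_u = 450 MPa): end bolts L_c = 56 − 33/2 = 39.5, R_n = min(1.2×39.5×8×450, 2.4×30×8×450) = 170.64 kN/bolt; interior L_c = 83 − 33 = 50, R_n = 216 kN/bolt. φR_n = 0.75 × (2×170.64 + 8×216) = 1552.0 kN.
Tension rupture (net): A_n = (280 − 2×35)×8 = 1680 mm² (U = 1.0, A_e = A_n). φR_n = 0.75 × 450 × 1680 = 567.0 kN.
Tension yield (gross): A_g = 280×8 = 2240 mm². φR_n = 0.90 × 345 × 2240 = 695.5 kN.
Governing: min(1972.1, 1552.0, 567.0, 695.5) = 567.0 kN → net-section rupture.

567.0 kN (net-section rupture governs)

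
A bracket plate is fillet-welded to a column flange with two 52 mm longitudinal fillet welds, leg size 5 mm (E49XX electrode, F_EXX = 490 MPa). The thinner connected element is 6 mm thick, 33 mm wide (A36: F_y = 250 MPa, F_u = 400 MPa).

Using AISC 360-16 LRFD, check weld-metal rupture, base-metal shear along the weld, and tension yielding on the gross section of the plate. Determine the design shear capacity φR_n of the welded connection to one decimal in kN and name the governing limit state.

44.6 kN (gross-section yield governs)

Weld metal: throat = 0.707×5 = 3.535 mm, L = 2×52 = 104 mm. φR_n = 0.75 × 0.6 × 490 × 3.535 × 104 = 81.1 kN.
Base metal shear (6 mm plate): yield φR_n = 1.0×0.6×250×6×104 = 93.6 kN; rupture φR_n = 0.75×0.6×400×6×104 = 112.3 kN; take 93.6 kN (yield).
Tension yield (gross): A_g = 33×6 = 198 mm². φR_n = 0.90 × 250 × 198 = 44.6 kN.
Governing: min(81.1, 93.6, 44.6) = 44.6 kN → gross-section yield.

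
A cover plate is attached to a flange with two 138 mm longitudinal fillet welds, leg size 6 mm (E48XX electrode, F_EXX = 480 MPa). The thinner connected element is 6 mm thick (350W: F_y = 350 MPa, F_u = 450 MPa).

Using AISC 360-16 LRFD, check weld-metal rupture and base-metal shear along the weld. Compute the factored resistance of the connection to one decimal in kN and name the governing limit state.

252.9 kN (weld metal governs)

Weld metal: throat = 0.707×6 = 4.242 mm, L = 2×138 = 276 mm. φR_n = 0.75 × 0.6 × 480 × 4.242 × 276 = 252.9 kN.
Base metal shear (6 mm plate): yield φR_n = 1.0×0.6×350×6×276 = 347.8 kN; rupture φR_n = 0.75×0.6×450×6×276 = 335.3 kN; take 335.3 kN (rupture).
Governing: min(252.9, 335.3) = 252.9 kN → weld metal.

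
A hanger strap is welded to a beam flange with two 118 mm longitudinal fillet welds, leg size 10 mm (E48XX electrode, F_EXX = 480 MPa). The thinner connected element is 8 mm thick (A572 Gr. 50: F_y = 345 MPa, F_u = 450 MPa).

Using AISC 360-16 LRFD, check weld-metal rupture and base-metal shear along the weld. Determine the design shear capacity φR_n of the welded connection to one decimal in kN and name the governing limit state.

360.4 kN (weld metal governs)

Weld metal: throat = 0.707×10 = 7.07 mm, L = 2×118 = 236 mm. φR_n = 0.75 × 0.6 × 480 × 7.07 × 236 = 360.4 kN.
Base metal shear (8 mm plate): yield φR_n = 1.0×0.6×345×8×236 = 390.8 kN; rupture φR_n = 0.75×0.6×450×8×236 = 382.3 kN; take 382.3 kN (rupture).
Governing: min(360.4, 382.3) = 360.4 kN → weld metal.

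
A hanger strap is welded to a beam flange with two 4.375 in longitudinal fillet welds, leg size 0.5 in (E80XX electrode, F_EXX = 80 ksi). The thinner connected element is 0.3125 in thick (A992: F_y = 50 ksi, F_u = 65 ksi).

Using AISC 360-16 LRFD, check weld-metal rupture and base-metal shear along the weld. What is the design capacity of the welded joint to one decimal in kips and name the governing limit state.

Weld metal: throat = 0.707×0.5 = 0.3535 in, L = 2×4.375 = 8.75 in. φR_n = 0.75 × 0.6 × 80 × 0.3535 × 8.75 = 111.4 kips.
Base metal shear (0.3125 in plate): yield φR_n = 1.0×0.6×50×0.3125×8.75 = 82.0 kips; rupture φR_n = 0.75×0.6×65×0.3125×8.75 = 80.0 kips; take 80.0 kips (rupture).
Governing: min(111.4, 80.0) = 80.0 kips → base-metal shear.

80.0 kips (base-metal shear governs)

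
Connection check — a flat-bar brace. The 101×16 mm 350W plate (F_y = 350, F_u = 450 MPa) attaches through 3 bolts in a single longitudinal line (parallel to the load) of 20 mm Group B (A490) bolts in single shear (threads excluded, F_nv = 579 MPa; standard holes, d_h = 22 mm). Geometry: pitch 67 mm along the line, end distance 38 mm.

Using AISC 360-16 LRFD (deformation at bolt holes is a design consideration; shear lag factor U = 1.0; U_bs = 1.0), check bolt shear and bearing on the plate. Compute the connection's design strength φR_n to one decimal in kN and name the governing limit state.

Bolt shear: A_b = π(20)²/4 = 314.16 mm². φR_n = 0.75 × 579 × 314.16 × 3 × 1 = 409.3 kN.
Bearing (16 mm plate, F_u = 450 MPa): end bolts L_c = 38 − 22/2 = 27, R_n = min(1.2×27×16×450, 2.4×20×16×450) = 233.28 kN/bolt; interior L_c = 67 − 22 = 45, R_n = 345.6 kN/bolt. φR_n = 0.75 × (1×233.28 + 2×345.6) = 693.4 kN.
Governing: min(409.3, 693.4) = 409.3 kN → bolt shear.

409.3 kN (bolt shear governs)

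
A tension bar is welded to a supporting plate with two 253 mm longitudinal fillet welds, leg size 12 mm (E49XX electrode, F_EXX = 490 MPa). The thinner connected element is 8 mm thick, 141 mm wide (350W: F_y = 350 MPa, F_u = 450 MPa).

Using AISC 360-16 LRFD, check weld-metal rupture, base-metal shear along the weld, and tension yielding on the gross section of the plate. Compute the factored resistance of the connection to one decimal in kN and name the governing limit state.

355.3 kN (gross-section yield governs)

Weld metal: throat = 0.707×12 = 8.484 mm, L = 2×253 = 506 mm. φR_n = 0.75 × 0.6 × 490 × 8.484 × 506 = 946.6 kN.
Base metal shear (8 mm plate): yield φR_n = 1.0×0.6×350×8×506 = 850.1 kN; rupture φR_n = 0.75×0.6×450×8×506 = 819.7 kN; take 819.7 kN (rupture).
Tension yield (gross): A_g = 141×8 = 1128 mm². φR_n = 0.90 × 350 × 1128 = 355.3 kN.
Governing: min(946.6, 819.7, 355.3) = 355.3 kN → gross-section yield.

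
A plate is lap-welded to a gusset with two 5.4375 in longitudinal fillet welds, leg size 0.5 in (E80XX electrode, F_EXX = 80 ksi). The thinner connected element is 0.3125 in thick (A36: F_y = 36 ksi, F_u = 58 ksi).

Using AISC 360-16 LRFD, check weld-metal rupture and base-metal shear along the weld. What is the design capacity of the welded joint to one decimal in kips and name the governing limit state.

73.4 kips (base-metal shear governs)

Weld metal: throat = 0.707×0.5 = 0.3535 in, L = 2×5.4375 = 10.875 in. φR_n = 0.75 × 0.6 × 80 × 0.3535 × 10.875 = 138.4 kips.
Base metal shear (0.3125 in plate): yield φR_n = 1.0×0.6×36×0.3125×10.875 = 73.4 kips; rupture φR_n = 0.75×0.6×58×0.3125×10.875 = 88.7 kips; take 73.4 kips (yield).
Governing: min(138.4, 73.4) = 73.4 kips → base-metal shear.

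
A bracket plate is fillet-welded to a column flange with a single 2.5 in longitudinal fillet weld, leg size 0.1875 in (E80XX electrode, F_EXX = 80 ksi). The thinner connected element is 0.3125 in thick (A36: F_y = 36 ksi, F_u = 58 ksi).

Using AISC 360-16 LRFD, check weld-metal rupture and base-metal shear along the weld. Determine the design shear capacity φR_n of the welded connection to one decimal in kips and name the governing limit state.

11.9 kips (weld metal governs)

Weld metal: throat = 0.707×0.1875 = 0.13256 in, L = 2.5 in. φR_n = 0.75 × 0.6 × 80 × 0.13256 × 2.5 = 11.9 kips.
Base metal shear (0.3125 in plate): yield φR_n = 1.0×0.6×36×0.3125×2.5 = 16.9 kips; rupture φR_n = 0.75×0.6×58×0.3125×2.5 = 20.4 kips; take 16.9 kips (yield).
Governing: min(11.9, 16.9) = 11.9 kips → weld metal.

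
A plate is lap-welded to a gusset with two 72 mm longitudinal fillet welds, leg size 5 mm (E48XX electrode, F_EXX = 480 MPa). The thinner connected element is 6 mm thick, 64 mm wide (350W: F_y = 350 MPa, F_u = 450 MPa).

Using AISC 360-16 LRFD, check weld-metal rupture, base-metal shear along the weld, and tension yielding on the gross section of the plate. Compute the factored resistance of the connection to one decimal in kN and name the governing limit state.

Weld metal: throat = 0.707×5 = 3.535 mm, L = 2×72 = 144 mm. φR_n = 0.75 × 0.6 × 480 × 3.535 × 144 = 110.0 kN.
Base metal shear (6 mm plate): yield φR_n = 1.0×0.6×350×6×144 = 181.4 kN; rupture φR_n = 0.75×0.6×450×6×144 = 175.0 kN; take 175.0 kN (rupture).
Tension yield (gross): A_g = 64×6 = 384 mm². φR_n = 0.90 × 350 × 384 = 121.0 kN.
Governing: min(110.0, 175.0, 121.0) = 110.0 kN → weld metal.

110.0 kN (weld metal governs)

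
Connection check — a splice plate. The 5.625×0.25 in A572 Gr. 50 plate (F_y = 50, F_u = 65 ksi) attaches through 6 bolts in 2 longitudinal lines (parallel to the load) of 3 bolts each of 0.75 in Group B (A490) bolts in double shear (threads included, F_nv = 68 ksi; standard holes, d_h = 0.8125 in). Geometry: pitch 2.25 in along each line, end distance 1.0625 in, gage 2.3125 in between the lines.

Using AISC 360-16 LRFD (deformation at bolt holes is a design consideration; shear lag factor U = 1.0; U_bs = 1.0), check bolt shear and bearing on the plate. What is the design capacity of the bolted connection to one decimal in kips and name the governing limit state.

Bolt shear: A_b = π(0.75)²/4 = 0.44179 in². φR_n = 0.75 × 68 × 0.44179 × 6 × 2 = 270.4 kips.
Bearing (0.25 in plate, F_u = 65 ksi): end bolts L_c = 1.0625 − 0.8125/2 = 0.65625, R_n = min(1.2×0.65625×0.25×65, 2.4×0.75×0.25×65) = 12.797 kips/bolt; interior L_c = 2.25 − 0.8125 = 1.4375, R_n = 28.031 kips/bolt. φR_n = 0.75 × (2×12.797 + 4×28.031) = 103.3 kips.
Governing: min(270.4, 103.3) = 103.3 kips → bearing.

103.3 kips (bearing governs)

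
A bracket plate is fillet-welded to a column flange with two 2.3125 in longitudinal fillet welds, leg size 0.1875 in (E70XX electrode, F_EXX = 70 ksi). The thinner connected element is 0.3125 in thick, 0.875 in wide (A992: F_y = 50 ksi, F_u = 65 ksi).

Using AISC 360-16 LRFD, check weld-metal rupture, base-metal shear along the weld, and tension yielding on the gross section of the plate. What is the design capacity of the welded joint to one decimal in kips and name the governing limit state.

12.3 kips (gross-section yield governs)

Weld metal: throat = 0.707×0.1875 = 0.13256 in, L = 2×2.3125 = 4.625 in. φR_n = 0.75 × 0.6 × 70 × 0.13256 × 4.625 = 19.3 kips.
Base metal shear (0.3125 in plate): yield φR_n = 1.0×0.6×50×0.3125×4.625 = 43.4 kips; rupture φR_n = 0.75×0.6×65×0.3125×4.625 = 42.3 kips; take 42.3 kips (rupture).
Tension yield (gross): A_g = 0.875×0.3125 = 0.27344 in². φR_n = 0.90 × 50 × 0.27344 = 12.3 kips.
Governing: min(19.3, 42.3, 12.3) = 12.3 kips → gross-section yield.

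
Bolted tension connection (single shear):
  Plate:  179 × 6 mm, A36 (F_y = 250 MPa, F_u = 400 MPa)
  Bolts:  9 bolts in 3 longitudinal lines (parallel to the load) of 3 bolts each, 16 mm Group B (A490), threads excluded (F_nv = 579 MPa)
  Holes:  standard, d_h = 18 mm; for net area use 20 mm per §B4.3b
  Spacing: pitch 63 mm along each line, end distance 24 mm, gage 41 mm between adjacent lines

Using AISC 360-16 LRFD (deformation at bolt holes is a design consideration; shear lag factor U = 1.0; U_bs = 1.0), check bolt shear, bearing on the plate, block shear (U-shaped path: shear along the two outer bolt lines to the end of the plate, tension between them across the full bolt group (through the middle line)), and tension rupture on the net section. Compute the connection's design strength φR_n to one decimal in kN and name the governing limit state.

214.2 kN (net-section rupture governs)

Bolt shear: A_b = π(16)²/4 = 201.06 mm². φR_n = 0.75 × 579 × 201.06 × 9 × 1 = 785.8 kN.
Bearing (6 mm plate, F_u = 400 MPa): end bolts L_c = 24 − 18/2 = 15, R_n = min(1.2×15×6×400, 2.4×16×6×400) = 43.2 kN/bolt; interior L_c = 63 − 18 = 45, R_n = 92.16 kN/bolt. φR_n = 0.75 × (3×43.2 + 6×92.16) = 511.9 kN.
Block shear: shear path 2×[24+2×63] = 2×150 mm, A_gv = 1800, A_nv = 2×(150 − 2.5×20)×6 = 1200 mm²; tension across gage: (82 − 2×20)×6 = 252 mm². R_n = min(0.6×400×1200, 0.6×250×1800) + 1.0×400×252 = min(288, 270) + 100.8 = 370.8 kN. φR_n = 0.75 × 370.8 = 278.1 kN.
Tension rupture (net): A_n = (179 − 3×20)×6 = 714 mm² (U = 1.0, A_e = A_n). φR_n = 0.75 × 400 × 714 = 214.2 kN.
Governing: min(785.8, 511.9, 278.1, 214.2) = 214.2 kN → net-section rupture.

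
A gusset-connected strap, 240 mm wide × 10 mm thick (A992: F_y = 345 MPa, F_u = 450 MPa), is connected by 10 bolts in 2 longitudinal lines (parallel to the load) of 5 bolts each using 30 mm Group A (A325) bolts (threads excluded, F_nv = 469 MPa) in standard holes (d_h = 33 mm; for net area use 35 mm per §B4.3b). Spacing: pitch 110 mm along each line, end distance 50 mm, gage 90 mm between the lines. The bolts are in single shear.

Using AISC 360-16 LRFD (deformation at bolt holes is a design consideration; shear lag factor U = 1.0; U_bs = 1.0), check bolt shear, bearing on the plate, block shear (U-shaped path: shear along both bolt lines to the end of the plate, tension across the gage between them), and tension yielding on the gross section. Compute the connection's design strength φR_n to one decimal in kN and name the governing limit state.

Bolt shear: A_b = π(30)²/4 = 706.86 mm². φR_n = 0.75 × 469 × 706.86 × 10 × 1 = 2486.4 kN.
Bearing (10 mm plate, F_u = 450 MPa): end bolts L_c = 50 − 33/2 = 33.5, R_n = min(1.2×33.5×10×450, 2.4×30×10×450) = 180.9 kN/bolt; interior L_c = 110 − 33 = 77, R_n = 324 kN/bolt. φR_n = 0.75 × (2×180.9 + 8×324) = 2215.4 kN.
Block shear: shear path 2×[50+4×110] = 2×490 mm, A_gv = 9800, A_nv = 2×(490 − 4.5×35)×10 = 6650 mm²; tension across gage: (90 − 1×35)×10 = 550 mm². R_n = min(0.6×450×6650, 0.6×345×9800) + 1.0×450×550 = min(1795.5, 2028.6) + 247.5 = 2043 kN. φR_n = 0.75 × 2043 = 1532.3 kN.
Tension yield (gross): A_g = 240×10 = 2400 mm². φR_n = 0.90 × 345 × 2400 = 745.2 kN.
Governing: min(2486.4, 2215.4, 1532.3, 745.2) = 745.2 kN → gross-section yield.

745.2 kN (gross-section yield governs)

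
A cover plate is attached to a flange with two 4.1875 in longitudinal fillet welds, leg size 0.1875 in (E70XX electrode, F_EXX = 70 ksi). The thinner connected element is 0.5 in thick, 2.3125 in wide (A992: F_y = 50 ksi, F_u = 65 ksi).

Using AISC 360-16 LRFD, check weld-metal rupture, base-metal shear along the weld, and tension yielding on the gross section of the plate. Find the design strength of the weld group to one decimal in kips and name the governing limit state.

35.0 kips (weld metal governs)

Weld metal: throat = 0.707×0.1875 = 0.13256 in, L = 2×4.1875 = 8.375 in. φR_n = 0.75 × 0.6 × 70 × 0.13256 × 8.375 = 35.0 kips.
Base metal shear (0.5 in plate): yield φR_n = 1.0×0.6×50×0.5×8.375 = 125.6 kips; rupture φR_n = 0.75×0.6×65×0.5×8.375 = 122.5 kips; take 122.5 kips (rupture).
Tension yield (gross): A_g = 2.3125×0.5 = 1.1563 in². φR_n = 0.90 × 50 × 1.1563 = 52.0 kips.
Governing: min(35.0, 122.5, 52.0) = 35.0 kips → weld metal.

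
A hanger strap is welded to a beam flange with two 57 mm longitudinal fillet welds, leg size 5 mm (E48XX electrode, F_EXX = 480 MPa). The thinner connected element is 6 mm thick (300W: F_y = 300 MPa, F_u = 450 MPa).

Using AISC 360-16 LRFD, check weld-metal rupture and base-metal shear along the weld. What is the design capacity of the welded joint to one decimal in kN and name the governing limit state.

Weld metal: throat = 0.707×5 = 3.535 mm, L = 2×57 = 114 mm. φR_n = 0.75 × 0.6 × 480 × 3.535 × 114 = 87.0 kN.
Base metal shear (6 mm plate): yield φR_n = 1.0×0.6×300×6×114 = 123.1 kN; rupture φR_n = 0.75×0.6×450×6×114 = 138.5 kN; take 123.1 kN (yield).
Governing: min(87.0, 123.1) = 87.0 kN → weld metal.

87.0 kN (weld metal governs)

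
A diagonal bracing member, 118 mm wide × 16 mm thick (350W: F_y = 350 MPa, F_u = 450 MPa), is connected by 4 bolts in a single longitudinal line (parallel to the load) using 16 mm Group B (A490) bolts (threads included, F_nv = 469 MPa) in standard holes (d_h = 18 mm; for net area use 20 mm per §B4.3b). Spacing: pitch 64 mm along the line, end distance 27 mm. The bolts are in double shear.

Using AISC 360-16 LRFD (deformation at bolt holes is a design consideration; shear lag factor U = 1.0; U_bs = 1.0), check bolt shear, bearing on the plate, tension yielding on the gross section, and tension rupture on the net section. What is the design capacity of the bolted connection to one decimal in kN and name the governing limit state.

529.2 kN (net-section rupture governs)

Bolt shear: A_b = π(16)²/4 = 201.06 mm². φR_n = 0.75 × 469 × 201.06 × 4 × 2 = 565.8 kN.
Bearing (16 mm plate, F_u = 450 MPa): end bolts L_c = 27 − 18/2 = 18, R_n = min(1.2×18×16×450, 2.4×16×16×450) = 155.52 kN/bolt; interior L_c = 64 − 18 = 46, R_n = 276.48 kN/bolt. φR_n = 0.75 × (1×155.52 + 3×276.48) = 738.7 kN.
Tension yield (gross): A_g = 118×16 = 1888 mm². φR_n = 0.90 × 350 × 1888 = 594.7 kN.
Tension rupture (net): A_n = (118 − 1×20)×16 = 1568 mm² (U = 1.0, A_e = A_n). φR_n = 0.75 × 450 × 1568 = 529.2 kN.
Governing: min(565.8, 738.7, 594.7, 529.2) = 529.2 kN → net-section rupture.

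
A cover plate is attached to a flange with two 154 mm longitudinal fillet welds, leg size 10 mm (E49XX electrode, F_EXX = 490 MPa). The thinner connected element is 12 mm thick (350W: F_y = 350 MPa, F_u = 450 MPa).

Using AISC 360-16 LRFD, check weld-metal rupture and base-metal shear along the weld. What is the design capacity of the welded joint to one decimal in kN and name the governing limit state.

Weld metal: throat = 0.707×10 = 7.07 mm, L = 2×154 = 308 mm. φR_n = 0.75 × 0.6 × 490 × 7.07 × 308 = 480.2 kN.
Base metal shear (12 mm plate): yield φR_n = 1.0×0.6×350×12×308 = 776.2 kN; rupture φR_n = 0.75×0.6×450×12×308 = 748.4 kN; take 748.4 kN (rupture).
Governing: min(480.2, 748.4) = 480.2 kN → weld metal.

480.2 kN (weld metal governs)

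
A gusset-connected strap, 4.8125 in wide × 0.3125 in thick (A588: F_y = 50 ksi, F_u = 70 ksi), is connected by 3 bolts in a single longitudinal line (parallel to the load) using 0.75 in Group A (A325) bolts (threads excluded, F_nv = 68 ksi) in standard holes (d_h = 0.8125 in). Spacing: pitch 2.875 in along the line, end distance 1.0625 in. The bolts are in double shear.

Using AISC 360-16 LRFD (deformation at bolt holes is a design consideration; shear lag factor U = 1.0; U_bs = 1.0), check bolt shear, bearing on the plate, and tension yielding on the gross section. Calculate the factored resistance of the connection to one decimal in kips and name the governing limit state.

67.7 kips (gross-section yield governs)

Bolt shear: A_b = π(0.75)²/4 = 0.44179 in². φR_n = 0.75 × 68 × 0.44179 × 3 × 2 = 135.2 kips.
Bearing (0.3125 in plate, F_u = 70 ksi): end bolts L_c = 1.0625 − 0.8125/2 = 0.65625, R_n = min(1.2×0.65625×0.3125×70, 2.4×0.75×0.3125×70) = 17.227 kips/bolt; interior L_c = 2.875 − 0.8125 = 2.0625, R_n = 39.375 kips/bolt. φR_n = 0.75 × (1×17.227 + 2×39.375) = 72.0 kips.
Tension yield (gross): A_g = 4.8125×0.3125 = 1.5039 in². φR_n = 0.90 × 50 × 1.5039 = 67.7 kips.
Governing: min(135.2, 72.0, 67.7) = 67.7 kips → gross-section yield.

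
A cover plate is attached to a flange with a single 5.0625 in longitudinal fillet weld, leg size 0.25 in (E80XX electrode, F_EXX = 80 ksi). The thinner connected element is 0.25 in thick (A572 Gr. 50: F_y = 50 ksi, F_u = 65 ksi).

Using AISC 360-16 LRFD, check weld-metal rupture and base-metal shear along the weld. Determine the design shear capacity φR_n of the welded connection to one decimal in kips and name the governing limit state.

32.2 kips (weld metal governs)

Weld metal: throat = 0.707×0.25 = 0.17675 in, L = 5.0625 in. φR_n = 0.75 × 0.6 × 80 × 0.17675 × 5.0625 = 32.2 kips.
Base metal shear (0.25 in plate): yield φR_n = 1.0×0.6×50×0.25×5.0625 = 38.0 kips; rupture φR_n = 0.75×0.6×65×0.25×5.0625 = 37.0 kips; take 37.0 kips (rupture).
Governing: min(32.2, 37.0) = 32.2 kips → weld metal.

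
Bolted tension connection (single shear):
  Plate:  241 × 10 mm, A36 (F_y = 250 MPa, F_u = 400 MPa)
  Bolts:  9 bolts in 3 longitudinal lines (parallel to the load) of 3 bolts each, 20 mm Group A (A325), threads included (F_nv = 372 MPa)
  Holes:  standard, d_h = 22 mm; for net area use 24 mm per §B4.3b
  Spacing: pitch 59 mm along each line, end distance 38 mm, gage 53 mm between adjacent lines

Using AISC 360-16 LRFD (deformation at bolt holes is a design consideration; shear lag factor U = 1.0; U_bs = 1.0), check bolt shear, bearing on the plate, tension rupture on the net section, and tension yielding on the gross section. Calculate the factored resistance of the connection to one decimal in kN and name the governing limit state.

Bolt shear: A_b = π(20)²/4 = 314.16 mm². φR_n = 0.75 × 372 × 314.16 × 9 × 1 = 788.9 kN.
Bearing (10 mm plate, F_u = 400 MPa): end bolts L_c = 38 − 22/2 = 27, R_n = min(1.2×27×10×400, 2.4×20×10×400) = 129.6 kN/bolt; interior L_c = 59 − 22 = 37, R_n = 177.6 kN/bolt. φR_n = 0.75 × (3×129.6 + 6×177.6) = 1090.8 kN.
Tension rupture (net): A_n = (241 − 3×24)×10 = 1690 mm² (U = 1.0, A_e = A_n). φR_n = 0.75 × 400 × 1690 = 507.0 kN.
Tension yield (gross): A_g = 241×10 = 2410 mm². φR_n = 0.90 × 250 × 2410 = 542.3 kN.
Governing: min(788.9, 1090.8, 507.0, 542.3) = 507.0 kN → net-section rupture.

507.0 kN (net-section rupture governs)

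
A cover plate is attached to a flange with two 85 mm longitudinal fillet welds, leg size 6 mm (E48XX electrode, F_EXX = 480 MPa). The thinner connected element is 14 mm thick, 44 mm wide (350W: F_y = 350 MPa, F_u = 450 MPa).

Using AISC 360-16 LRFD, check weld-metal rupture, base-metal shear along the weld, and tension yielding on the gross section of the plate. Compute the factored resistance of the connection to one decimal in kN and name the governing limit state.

155.8 kN (weld metal governs)

Weld metal: throat = 0.707×6 = 4.242 mm, L = 2×85 = 170 mm. φR_n = 0.75 × 0.6 × 480 × 4.242 × 170 = 155.8 kN.
Base metal shear (14 mm plate): yield φR_n = 1.0×0.6×350×14×170 = 499.8 kN; rupture φR_n = 0.75×0.6×450×14×170 = 482.0 kN; take 482.0 kN (rupture).
Tension yield (gross): A_g = 44×14 = 616 mm². φR_n = 0.90 × 350 × 616 = 194.0 kN.
Governing: min(155.8, 482.0, 194.0) = 155.8 kN → weld metal.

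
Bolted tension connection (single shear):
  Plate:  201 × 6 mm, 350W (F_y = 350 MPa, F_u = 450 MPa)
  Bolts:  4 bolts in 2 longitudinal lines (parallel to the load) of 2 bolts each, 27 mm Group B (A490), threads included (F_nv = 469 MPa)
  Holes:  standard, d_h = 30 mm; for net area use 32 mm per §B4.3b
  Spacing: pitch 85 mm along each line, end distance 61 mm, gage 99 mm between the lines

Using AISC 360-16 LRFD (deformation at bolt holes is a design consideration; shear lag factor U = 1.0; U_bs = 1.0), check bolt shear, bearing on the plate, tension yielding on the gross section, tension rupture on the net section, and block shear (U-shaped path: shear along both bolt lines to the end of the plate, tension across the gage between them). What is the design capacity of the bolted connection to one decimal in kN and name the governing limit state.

277.4 kN (net-section rupture governs)

Bolt shear: A_b = π(27)²/4 = 572.56 mm². φR_n = 0.75 × 469 × 572.56 × 4 × 1 = 805.6 kN.
Bearing (6 mm plate, F_u = 450 MPa): end bolts L_c = 61 − 30/2 = 46, R_n = min(1.2×46×6×450, 2.4×27×6×450) = 149.04 kN/bolt; interior L_c = 85 − 30 = 55, R_n = 174.96 kN/bolt. φR_n = 0.75 × (2×149.04 + 2×174.96) = 486.0 kN.
Tension yield (gross): A_g = 201×6 = 1206 mm². φR_n = 0.90 × 350 × 1206 = 379.9 kN.
Tension rupture (net): A_n = (201 − 2×32)×6 = 822 mm² (U = 1.0, A_e = A_n). φR_n = 0.75 × 450 × 822 = 277.4 kN.
Block shear: shear path 2×[61+1×85] = 2×146 mm, A_gv = 1752, A_nv = 2×(146 − 1.5×32)×6 = 1176 mm²; tension across gage: (99 − 1×32)×6 = 402 mm². R_n = min(0.6×450×1176, 0.6×350×1752) + 1.0×450×402 = min(317.52, 367.92) + 180.9 = 498.42 kN. φR_n = 0.75 × 498.42 = 373.8 kN.
Governing: min(805.6, 486.0, 379.9, 277.4, 373.8) = 277.4 kN → net-section rupture.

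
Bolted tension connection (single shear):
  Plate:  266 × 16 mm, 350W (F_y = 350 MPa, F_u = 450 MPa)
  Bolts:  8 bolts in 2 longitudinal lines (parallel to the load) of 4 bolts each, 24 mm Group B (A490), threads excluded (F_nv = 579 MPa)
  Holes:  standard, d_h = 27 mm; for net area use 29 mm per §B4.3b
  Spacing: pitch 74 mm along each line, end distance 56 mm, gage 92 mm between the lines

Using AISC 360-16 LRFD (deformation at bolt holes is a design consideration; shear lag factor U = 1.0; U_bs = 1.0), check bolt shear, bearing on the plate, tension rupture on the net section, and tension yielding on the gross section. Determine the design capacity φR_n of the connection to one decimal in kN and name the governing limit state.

Bolt shear: A_b = π(24)²/4 = 452.39 mm². φR_n = 0.75 × 579 × 452.39 × 8 × 1 = 1571.6 kN.
Bearing (16 mm plate, F_u = 450 MPa): end bolts L_c = 56 − 27/2 = 42.5, R_n = min(1.2×42.5×16×450, 2.4×24×16×450) = 367.2 kN/bolt; interior L_c = 74 − 27 = 47, R_n = 406.08 kN/bolt. φR_n = 0.75 × (2×367.2 + 6×406.08) = 2378.2 kN.
Tension rupture (net): A_n = (266 − 2×29)×16 = 3328 mm² (U = 1.0, A_e = A_n). φR_n = 0.75 × 450 × 3328 = 1123.2 kN.
Tension yield (gross): A_g = 266×16 = 4256 mm². φR_n = 0.90 × 350 × 4256 = 1340.6 kN.
Governing: min(1571.6, 2378.2, 1123.2, 1340.6) = 1123.2 kN → net-section rupture.

1123.2 kN (net-section rupture governs)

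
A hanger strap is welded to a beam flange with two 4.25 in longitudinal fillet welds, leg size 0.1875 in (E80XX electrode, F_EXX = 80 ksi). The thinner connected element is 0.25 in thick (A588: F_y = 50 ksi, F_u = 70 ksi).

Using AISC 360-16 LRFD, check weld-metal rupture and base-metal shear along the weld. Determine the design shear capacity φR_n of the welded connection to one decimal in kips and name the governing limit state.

Weld metal: throat = 0.707×0.1875 = 0.13256 in, L = 2×4.25 = 8.5 in. φR_n = 0.75 × 0.6 × 80 × 0.13256 × 8.5 = 40.6 kips.
Base metal shear (0.25 in plate): yield φR_n = 1.0×0.6×50×0.25×8.5 = 63.8 kips; rupture φR_n = 0.75×0.6×70×0.25×8.5 = 66.9 kips; take 63.8 kips (yield).
Governing: min(40.6, 63.8) = 40.6 kips → weld metal.

40.6 kips (weld metal governs)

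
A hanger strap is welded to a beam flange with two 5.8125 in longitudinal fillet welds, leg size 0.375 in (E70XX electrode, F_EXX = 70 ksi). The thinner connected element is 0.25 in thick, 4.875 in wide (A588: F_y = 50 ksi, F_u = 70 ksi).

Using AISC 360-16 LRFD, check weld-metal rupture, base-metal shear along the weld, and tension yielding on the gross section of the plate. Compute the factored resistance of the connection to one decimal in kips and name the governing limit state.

54.8 kips (gross-section yield governs)

Weld metal: throat = 0.707×0.375 = 0.26513 in, L = 2×5.8125 = 11.625 in. φR_n = 0.75 × 0.6 × 70 × 0.26513 × 11.625 = 97.1 kips.
Base metal shear (0.25 in plate): yield φR_n = 1.0×0.6×50×0.25×11.625 = 87.2 kips; rupture φR_n = 0.75×0.6×70×0.25×11.625 = 91.5 kips; take 87.2 kips (yield).
Tension yield (gross): A_g = 4.875×0.25 = 1.2188 in². φR_n = 0.90 × 50 × 1.2188 = 54.8 kips.
Governing: min(97.1, 87.2, 54.8) = 54.8 kips → gross-section yield.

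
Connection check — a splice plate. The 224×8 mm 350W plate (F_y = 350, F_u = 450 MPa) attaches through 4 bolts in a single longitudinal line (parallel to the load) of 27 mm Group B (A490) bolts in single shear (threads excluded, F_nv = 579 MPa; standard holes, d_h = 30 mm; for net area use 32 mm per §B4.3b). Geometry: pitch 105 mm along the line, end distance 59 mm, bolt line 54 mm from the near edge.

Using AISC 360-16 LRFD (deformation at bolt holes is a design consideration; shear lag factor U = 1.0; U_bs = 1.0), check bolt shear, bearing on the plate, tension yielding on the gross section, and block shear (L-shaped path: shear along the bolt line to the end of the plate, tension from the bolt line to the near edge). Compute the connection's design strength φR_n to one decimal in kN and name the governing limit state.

527.0 kN (block shear governs)

Bolt shear: A_b = π(27)²/4 = 572.56 mm². φR_n = 0.75 × 579 × 572.56 × 4 × 1 = 994.5 kN.
Bearing (8 mm plate, F_u = 450 MPa): end bolts L_c = 59 − 30/2 = 44, R_n = min(1.2×44×8×450, 2.4×27×8×450) = 190.08 kN/bolt; interior L_c = 105 − 30 = 75, R_n = 233.28 kN/bolt. φR_n = 0.75 × (1×190.08 + 3×233.28) = 667.4 kN.
Tension yield (gross): A_g = 224×8 = 1792 mm². φR_n = 0.90 × 350 × 1792 = 564.5 kN.
Block shear: shear path 1×[59+3×105] = 1×374 mm, A_gv = 2992, A_nv = 1×(374 − 3.5×32)×8 = 2096 mm²; tension to near edge: (54 − 0.5×32)×8 = 304 mm². R_n = min(0.6×450×2096, 0.6×350×2992) + 1.0×450×304 = min(565.92, 628.32) + 136.8 = 702.72 kN. φR_n = 0.75 × 702.72 = 527.0 kN.
Governing: min(994.5, 667.4, 564.5, 527.0) = 527.0 kN → block shear.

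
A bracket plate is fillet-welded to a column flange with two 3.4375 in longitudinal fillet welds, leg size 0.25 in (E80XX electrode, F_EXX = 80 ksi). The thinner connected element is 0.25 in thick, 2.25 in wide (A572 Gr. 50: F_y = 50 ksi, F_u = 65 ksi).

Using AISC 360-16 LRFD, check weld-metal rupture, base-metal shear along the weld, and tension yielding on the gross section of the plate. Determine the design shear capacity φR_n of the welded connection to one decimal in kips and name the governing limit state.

25.3 kips (gross-section yield governs)

Weld metal: throat = 0.707×0.25 = 0.17675 in, L = 2×3.4375 = 6.875 in. φR_n = 0.75 × 0.6 × 80 × 0.17675 × 6.875 = 43.7 kips.
Base metal shear (0.25 in plate): yield φR_n = 1.0×0.6×50×0.25×6.875 = 51.6 kips; rupture φR_n = 0.75×0.6×65×0.25×6.875 = 50.3 kips; take 50.3 kips (rupture).
Tension yield (gross): A_g = 2.25×0.25 = 0.5625 in². φR_n = 0.90 × 50 × 0.5625 = 25.3 kips.
Governing: min(43.7, 50.3, 25.3) = 25.3 kips → gross-section yield.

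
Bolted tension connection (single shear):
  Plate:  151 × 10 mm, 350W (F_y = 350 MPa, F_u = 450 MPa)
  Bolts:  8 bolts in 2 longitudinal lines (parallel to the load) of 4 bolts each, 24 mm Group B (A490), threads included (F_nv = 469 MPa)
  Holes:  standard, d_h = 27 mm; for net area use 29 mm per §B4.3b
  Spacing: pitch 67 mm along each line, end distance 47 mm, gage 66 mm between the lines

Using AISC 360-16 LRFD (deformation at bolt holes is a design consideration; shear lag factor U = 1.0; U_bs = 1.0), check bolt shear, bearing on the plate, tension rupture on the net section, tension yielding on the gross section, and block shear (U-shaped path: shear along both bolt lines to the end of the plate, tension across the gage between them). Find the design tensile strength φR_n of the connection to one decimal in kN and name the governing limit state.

313.9 kN (net-section rupture governs)

Bolt shear: A_b = π(24)²/4 = 452.39 mm². φR_n = 0.75 × 469 × 452.39 × 8 × 1 = 1273.0 kN.
Bearing (10 mm plate, F_u = 450 MPa): end bolts L_c = 47 − 27/2 = 33.5, R_n = min(1.2×33.5×10×450, 2.4×24×10×450) = 180.9 kN/bolt; interior L_c = 67 − 27 = 40, R_n = 216 kN/bolt. φR_n = 0.75 × (2×180.9 + 6×216) = 1243.4 kN.
Tension rupture (net): A_n = (151 − 2×29)×10 = 930 mm² (U = 1.0, A_e = A_n). φR_n = 0.75 × 450 × 930 = 313.9 kN.
Tension yield (gross): A_g = 151×10 = 1510 mm². φR_n = 0.90 × 350 × 1510 = 475.7 kN.
Block shear: shear path 2×[47+3×67] = 2×248 mm, A_gv = 4960, A_nv = 2×(248 − 3.5×29)×10 = 2930 mm²; tension across gage: (66 − 1×29)×10 = 370 mm². R_n = min(0.6×450×2930, 0.6×350×4960) + 1.0×450×370 = min(791.1, 1041.6) + 166.5 = 957.6 kN. φR_n = 0.75 × 957.6 = 718.2 kN.
Governing: min(1273.0, 1243.4, 313.9, 475.7, 718.2) = 313.9 kN → net-section rupture.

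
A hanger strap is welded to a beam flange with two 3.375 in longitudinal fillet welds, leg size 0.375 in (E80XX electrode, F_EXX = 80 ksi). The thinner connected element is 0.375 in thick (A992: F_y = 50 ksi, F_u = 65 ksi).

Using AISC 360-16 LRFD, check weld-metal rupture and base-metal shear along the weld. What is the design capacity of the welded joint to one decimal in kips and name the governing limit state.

Weld metal: throat = 0.707×0.375 = 0.26513 in, L = 2×3.375 = 6.75 in. φR_n = 0.75 × 0.6 × 80 × 0.26513 × 6.75 = 64.4 kips.
Base metal shear (0.375 in plate): yield φR_n = 1.0×0.6×50×0.375×6.75 = 75.9 kips; rupture φR_n = 0.75×0.6×65×0.375×6.75 = 74.0 kips; take 74.0 kips (rupture).
Governing: min(64.4, 74.0) = 64.4 kips → weld metal.

64.4 kips (weld metal governs)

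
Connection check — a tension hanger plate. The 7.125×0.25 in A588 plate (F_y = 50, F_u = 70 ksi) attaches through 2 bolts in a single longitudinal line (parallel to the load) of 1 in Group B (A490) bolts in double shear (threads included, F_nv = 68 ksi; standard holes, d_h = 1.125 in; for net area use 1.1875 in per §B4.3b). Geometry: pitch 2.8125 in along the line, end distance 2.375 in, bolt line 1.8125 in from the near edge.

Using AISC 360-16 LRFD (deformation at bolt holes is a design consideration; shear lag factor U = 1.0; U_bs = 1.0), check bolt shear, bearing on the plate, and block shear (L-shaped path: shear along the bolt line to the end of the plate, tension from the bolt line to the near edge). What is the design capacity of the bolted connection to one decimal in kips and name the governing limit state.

Bolt shear: A_b = π(1)²/4 = 0.7854 in². φR_n = 0.75 × 68 × 0.7854 × 2 × 2 = 160.2 kips.
Bearing (0.25 in plate, F_u = 70 ksi): end bolts L_c = 2.375 − 1.125/2 = 1.8125, R_n = min(1.2×1.8125×0.25×70, 2.4×1×0.25×70) = 38.063 kips/bolt; interior L_c = 2.8125 − 1.125 = 1.6875, R_n = 35.438 kips/bolt. φR_n = 0.75 × (1×38.063 + 1×35.438) = 55.1 kips.
Block shear: shear path 1×[2.375+1×2.8125] = 1×5.1875 in, A_gv = 1.2969, A_nv = 1×(5.1875 − 1.5×1.1875)×0.25 = 0.85156 in²; tension to near edge: (1.8125 − 0.5×1.1875)×0.25 = 0.30469 in². R_n = min(0.6×70×0.85156, 0.6×50×1.2969) + 1.0×70×0.30469 = min(35.766, 38.907) + 21.328 = 57.094 kips. φR_n = 0.75 × 57.094 = 42.8 kips.
Governing: min(160.2, 55.1, 42.8) = 42.8 kips → block shear.

42.8 kips (block shear governs)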